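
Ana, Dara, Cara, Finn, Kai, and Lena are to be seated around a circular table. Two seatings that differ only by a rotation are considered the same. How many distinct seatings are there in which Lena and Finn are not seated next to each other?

72

Without the restriction there are (5)! = 120 seatings.
Seatings with Lena beside Finn: treat them as a block with 2 internal orders, giving 2 × (4)! = 48.
Subtracting, 120 − 48 = 72.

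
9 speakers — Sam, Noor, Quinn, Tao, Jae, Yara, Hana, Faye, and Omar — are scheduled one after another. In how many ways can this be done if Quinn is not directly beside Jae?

282240

There are 9! = 362880 arrangements in all. If Quinn and Jae are adjacent, merging them into one block gives 2·(8)! = 80640 arrangements.
So 362880 − 80640 = 282240 arrangements keep them apart.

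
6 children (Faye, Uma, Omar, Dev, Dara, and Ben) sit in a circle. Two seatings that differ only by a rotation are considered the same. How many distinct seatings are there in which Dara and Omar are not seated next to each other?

72

Without the restriction there are (5)! = 120 seatings.
Seatings with Dara beside Omar: treat them as a block with 2 internal orders, giving 2 × (4)! = 48.
Subtracting, 120 − 48 = 72.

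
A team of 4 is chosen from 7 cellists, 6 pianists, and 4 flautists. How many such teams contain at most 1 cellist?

Split by how many cellists are chosen (0 through 1).
Sum: C(7,0)·C(10,4) + C(7,1)·C(10,3) = 210 + 840 = 1050.

1050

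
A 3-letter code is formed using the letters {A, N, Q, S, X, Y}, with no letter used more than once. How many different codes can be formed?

This is a permutation of 3 out of 6: P(6,3) = 6!/3!.
That product is 6 × 5 × 4 = 120.

120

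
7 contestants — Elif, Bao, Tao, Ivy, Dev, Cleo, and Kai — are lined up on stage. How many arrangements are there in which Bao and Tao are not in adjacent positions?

Of the 7! = 5040 arrangements, those with Bao and Tao adjacent number 2 × 6! = 1440 (treat the pair as a block with 2 internal orders).
So 5040 − 1440 = 3600 arrangements keep them apart.

3600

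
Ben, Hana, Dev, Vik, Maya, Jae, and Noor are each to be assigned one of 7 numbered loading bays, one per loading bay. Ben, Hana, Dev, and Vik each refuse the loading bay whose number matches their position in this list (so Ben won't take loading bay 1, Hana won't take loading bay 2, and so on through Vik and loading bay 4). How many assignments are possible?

2790

Let Aᵢ (for 1 ≤ i ≤ 4) be the placements that put person i in their forbidden loading bay. Any j of these fix j positions, leaving (7−j)! ways to fill the rest, and there are C(4,j) ways to pick which j.
By inclusion–exclusion, the number of valid placements is Σ_{j=0}^{4} (−1)^j C(4,j)·(7−j)!.
Computing: 5040 − 2880 + 720 − 96 + 6 = 2790.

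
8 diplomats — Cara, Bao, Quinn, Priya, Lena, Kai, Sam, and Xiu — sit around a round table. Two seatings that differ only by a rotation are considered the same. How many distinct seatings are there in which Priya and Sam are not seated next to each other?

3600

Without the restriction there are (7)! = 5040 seatings.
Seatings with Priya beside Sam: treat them as a block with 2 internal orders, giving 2 × (6)! = 1440.
Subtracting, 5040 − 1440 = 3600.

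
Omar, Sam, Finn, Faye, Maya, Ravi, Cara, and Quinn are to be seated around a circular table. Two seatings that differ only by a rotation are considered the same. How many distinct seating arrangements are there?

5040

Seat Omar anywhere (absorbing the rotational symmetry), then permute the other 7: (7)! = 5040.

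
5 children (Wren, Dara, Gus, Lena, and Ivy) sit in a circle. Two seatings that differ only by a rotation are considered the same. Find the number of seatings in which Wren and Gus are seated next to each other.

Treat {Wren, Gus} as one unit (2 internal orders) and seat the resulting 4 units around the table: (3)! circular arrangements.
So 2 × (3)! = 2 × 6 = 12.

12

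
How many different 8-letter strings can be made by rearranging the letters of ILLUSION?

10080

The 8 letters of ILLUSION have repeats: I appearing twice and L appearing twice.
So there are 8! / (2!·2!) = 10080 distinguishable arrangements.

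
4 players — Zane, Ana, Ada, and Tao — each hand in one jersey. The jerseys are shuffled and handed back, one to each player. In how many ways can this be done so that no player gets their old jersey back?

9

Let Aᵢ be the assignments in which player i gets their old jersey. We want the size of the complement of A₁∪…∪A_4.
By inclusion–exclusion this is Σ_{j=0}^{4} (−1)^j C(4,j)·(4−j)!.
Computing: 24 − 24 + 12 − 4 + 1 = 9.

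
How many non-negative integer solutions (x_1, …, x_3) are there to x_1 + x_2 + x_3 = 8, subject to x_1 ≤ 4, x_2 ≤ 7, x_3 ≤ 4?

24

By stars and bars, unrestricted non-negative solutions to x_1+…+x_3 = 8 number C(8+2,2) = 45.
Subtract solutions that violate a single cap (substitute x_i' = x_i − (cap_i+1)): x_1 ≥ 5 gives C(5,2) = 10; x_2 ≥ 8 gives C(2,2) = 1; x_3 ≥ 5 gives C(5,2) = 10. Together 21.
No two caps can be exceeded simultaneously, so the pair terms are all 0.
By inclusion–exclusion the count is 45 − 21 + 0 = 24.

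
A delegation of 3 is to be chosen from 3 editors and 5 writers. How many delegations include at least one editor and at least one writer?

Unrestricted: C(8,3) = 56 ways to pick any 3 of the 8.
Selections missing a whole group: no editors → C(5,3) = 10; no writers → C(3,3) = 1.
Both groups omitted at once is impossible, so 56 − 11 = 45.

45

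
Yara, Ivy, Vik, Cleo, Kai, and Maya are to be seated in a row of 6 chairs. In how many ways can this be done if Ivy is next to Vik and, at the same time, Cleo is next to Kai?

Treat {Ivy,Vik} as one block (2 orders) and {Cleo,Kai} as another (2 orders).
That leaves 4 units to arrange: 2 × 2 × 4! = 4 × 24 = 96.

96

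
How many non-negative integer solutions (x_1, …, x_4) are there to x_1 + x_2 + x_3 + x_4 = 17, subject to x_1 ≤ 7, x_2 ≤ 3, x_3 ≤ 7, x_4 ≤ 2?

By stars and bars, unrestricted non-negative solutions to x_1+…+x_4 = 17 number C(17+3,3) = 1140.
Subtract solutions that violate a single cap (substitute x_i' = x_i − (cap_i+1)): x_1 ≥ 8 gives C(12,3) = 220; x_2 ≥ 4 gives C(16,3) = 560; x_3 ≥ 8 gives C(12,3) = 220; x_4 ≥ 3 gives C(17,3) = 680. Together 1680.
Add back pairs where two caps are both exceeded: 56 + 4 + 84 + 56 + 286 + 84 = 570.
Subtract triples: 0 + 10 + 0 + 10 = 20.
By inclusion–exclusion the count is 1140 − 1680 + 570 − 20 = 10.

10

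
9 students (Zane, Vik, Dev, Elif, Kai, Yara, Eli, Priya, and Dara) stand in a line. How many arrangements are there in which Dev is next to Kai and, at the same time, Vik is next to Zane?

Treat {Dev,Kai} as one block (2 orders) and {Vik,Zane} as another (2 orders).
That leaves 7 units to arrange: 2 × 2 × 7! = 4 × 5040 = 20160.

20160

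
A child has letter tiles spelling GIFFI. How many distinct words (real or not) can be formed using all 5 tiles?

30

GIFFI has 5 letters with F appearing twice and I appearing twice.
So there are 5! / (2!·2!) = 30 distinguishable arrangements.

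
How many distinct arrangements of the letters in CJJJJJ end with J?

With the last slot taken by J, it remains to arrange the other 5 letters (CJJJJ).
Those 5 letters have J appearing 4 times, giving (5)!/(4!) = 5.

5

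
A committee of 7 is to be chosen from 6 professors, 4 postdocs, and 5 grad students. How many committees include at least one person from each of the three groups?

Total 7-person selections from all 15: C(15,7) = 6435.
Subtract selections that omit an entire group: no professors → C(9,7) = 36; no postdocs → C(11,7) = 330; no grad students → C(10,7) = 120.
Add back selections omitting two groups (i.e. drawn from a single group): C(6,7) + C(4,7) + C(5,7) = 0.
By inclusion–exclusion: 6435 − 486 + 0 = 5949.

5949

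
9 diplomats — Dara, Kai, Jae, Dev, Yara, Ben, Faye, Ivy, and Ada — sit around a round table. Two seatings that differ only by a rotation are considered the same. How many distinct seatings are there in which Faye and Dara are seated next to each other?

Treat {Faye, Dara} as one unit (2 internal orders) and seat the resulting 8 units around the table: (7)! circular arrangements.
So 2 × (7)! = 2 × 5040 = 10080.

10080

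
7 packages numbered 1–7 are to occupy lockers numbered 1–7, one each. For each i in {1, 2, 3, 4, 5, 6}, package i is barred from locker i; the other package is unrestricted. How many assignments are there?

Let Aᵢ (for 1 ≤ i ≤ 6) be the placements that put package i in its forbidden locker. Any j of these fix j positions, leaving (7−j)! ways to fill the rest, and there are C(6,j) ways to pick which j.
By inclusion–exclusion, the number of valid placements is Σ_{j=0}^{6} (−1)^j C(6,j)·(7−j)!.
Computing: 5040 − 4320 + 1800 − 480 + 90 − 12 + 1 = 2119.

2119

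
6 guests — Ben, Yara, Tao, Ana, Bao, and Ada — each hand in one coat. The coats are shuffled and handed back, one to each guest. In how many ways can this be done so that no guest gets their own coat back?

This is the derangement count D_6: permutations of 6 items with no fixed point.
By inclusion–exclusion this is Σ_{j=0}^{6} (−1)^j C(6,j)·(6−j)!.
Computing: 720 − 720 + 360 − 120 + 30 − 6 + 1 = 265.

265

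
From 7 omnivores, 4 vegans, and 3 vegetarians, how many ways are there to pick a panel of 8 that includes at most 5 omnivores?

Split by how many omnivores are chosen (0 through 5).
Sum: C(7,0)·C(7,8) + C(7,1)·C(7,7) + C(7,2)·C(7,6) + C(7,3)·C(7,5) + C(7,4)·C(7,4) + C(7,5)·C(7,3) = 0 + 7 + 147 + 735 + 1225 + 735 = 2849.

2849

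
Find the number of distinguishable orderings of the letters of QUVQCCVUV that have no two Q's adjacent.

5880

Total arrangements of QUVQCCVUV: 9!/(3!·2!·2!·2!) = 7560.
Arrangements with the Q's together: treat QQ as one letter, giving (8)!/(3!·2!·2!) = 1680.
Hence 7560 − 1680 = 5880.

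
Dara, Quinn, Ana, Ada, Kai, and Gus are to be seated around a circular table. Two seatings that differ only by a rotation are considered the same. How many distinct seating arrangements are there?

120

Fix one person's seat to break rotational symmetry; the remaining 5 people can be arranged in (5)! = 120 ways.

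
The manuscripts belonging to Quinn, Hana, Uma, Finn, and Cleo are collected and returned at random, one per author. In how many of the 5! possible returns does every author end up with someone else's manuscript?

44

Count assignments avoiding every fixed point. For any j of the 5 authors fixed to their own manuscript, the other 5−j can be arranged in (5−j)! ways.
By inclusion–exclusion this is Σ_{j=0}^{5} (−1)^j C(5,j)·(5−j)!.
Computing: 120 − 120 + 60 − 20 + 5 − 1 = 44.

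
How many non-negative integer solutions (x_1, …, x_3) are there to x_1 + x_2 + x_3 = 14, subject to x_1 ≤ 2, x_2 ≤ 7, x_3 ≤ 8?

9

Ignoring the caps, the number of non-negative solutions to x_1+…+x_3 = 14 is C(16,2) = 120.
Subtract solutions that violate a single cap (substitute x_i' = x_i − (cap_i+1)): x_1 ≥ 3 gives C(13,2) = 78; x_2 ≥ 8 gives C(8,2) = 28; x_3 ≥ 9 gives C(7,2) = 21. Together 127.
Add back pairs where two caps are both exceeded: 10 + 6 + 0 = 16.
By inclusion–exclusion the count is 120 − 127 + 16 = 9.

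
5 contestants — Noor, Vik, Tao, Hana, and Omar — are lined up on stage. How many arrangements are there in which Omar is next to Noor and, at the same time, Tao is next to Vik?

24

Treat {Omar,Noor} as one block (2 orders) and {Tao,Vik} as another (2 orders).
That leaves 3 units to arrange: 2 × 2 × 3! = 4 × 6 = 24.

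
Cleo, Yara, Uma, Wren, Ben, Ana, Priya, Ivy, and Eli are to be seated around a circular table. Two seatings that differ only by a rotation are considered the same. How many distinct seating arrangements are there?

40320

Seat Cleo anywhere (absorbing the rotational symmetry), then permute the other 8: (8)! = 40320.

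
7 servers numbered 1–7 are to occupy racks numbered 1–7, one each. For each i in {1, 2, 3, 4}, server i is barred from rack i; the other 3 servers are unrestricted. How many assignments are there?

Let Aᵢ (for 1 ≤ i ≤ 4) be the placements that put server i in its forbidden rack. Any j of these fix j positions, leaving (7−j)! ways to fill the rest, and there are C(4,j) ways to pick which j.
By inclusion–exclusion, the number of valid placements is Σ_{j=0}^{4} (−1)^j C(4,j)·(7−j)!.
Computing: 5040 − 2880 + 720 − 96 + 6 = 2790.

2790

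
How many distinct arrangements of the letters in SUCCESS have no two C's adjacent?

There are 7!/(3!·2!) = 420 arrangements of SUCCESS in total.
Arrangements with the C's together: treat CC as one letter, giving (6)!/(3!) = 120.
Hence 420 − 120 = 300.

300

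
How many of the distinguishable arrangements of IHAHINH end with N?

Fix N in the last position and arrange the remaining 6 letters.
Those 6 letters have H appearing 3 times and I appearing twice, giving (6)!/(3!·2!) = 60.

60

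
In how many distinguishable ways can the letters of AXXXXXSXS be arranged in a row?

The 9 letters of AXXXXXSXS have repeats: S appearing twice and X appearing 6 times.
So there are 9! / (6!·2!) = 252 distinguishable arrangements.

252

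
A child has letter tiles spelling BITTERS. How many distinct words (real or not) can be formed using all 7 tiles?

2520

The 7 letters of BITTERS have repeats: T appearing twice.
Dividing 7! = 5040 by 2! = 2 for the repeated letters gives 2520.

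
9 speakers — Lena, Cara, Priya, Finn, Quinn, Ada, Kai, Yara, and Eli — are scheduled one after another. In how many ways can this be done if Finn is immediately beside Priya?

80640

Treat {Finn, Priya} as a single unit. There are 8 units to order, and the pair itself can be ordered 2 ways.
That gives 2 × 8! = 2 × 40320 = 80640.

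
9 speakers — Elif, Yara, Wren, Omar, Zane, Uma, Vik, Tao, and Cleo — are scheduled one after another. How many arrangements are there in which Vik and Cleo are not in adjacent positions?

282240

Of the 9! = 362880 arrangements, those with Vik and Cleo adjacent number 2 × 8! = 80640 (treat the pair as a block with 2 internal orders).
So 362880 − 80640 = 282240 arrangements keep them apart.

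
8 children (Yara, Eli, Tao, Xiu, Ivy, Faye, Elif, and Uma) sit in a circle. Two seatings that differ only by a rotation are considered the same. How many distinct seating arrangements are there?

5040

Around a circle, 8 distinct people have 8!/8 = (7)! = 5040 rotationally distinct seatings.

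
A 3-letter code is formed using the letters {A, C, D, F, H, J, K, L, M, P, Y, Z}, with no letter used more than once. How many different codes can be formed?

With no repetition, fill the 3 letters in order: 12 choices, then 11, down to 10.
12 × 11 × 10 = 1320.

1320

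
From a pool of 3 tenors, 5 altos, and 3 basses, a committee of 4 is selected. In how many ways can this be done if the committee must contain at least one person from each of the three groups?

Total 4-person selections from all 11: C(11,4) = 330.
Subtract selections that omit an entire group: no tenors → C(8,4) = 70; no altos → C(6,4) = 15; no basses → C(8,4) = 70.
Add back selections omitting two groups (i.e. drawn from a single group): C(3,4) + C(5,4) + C(3,4) = 5.
By inclusion–exclusion: 330 − 155 + 5 = 180.

180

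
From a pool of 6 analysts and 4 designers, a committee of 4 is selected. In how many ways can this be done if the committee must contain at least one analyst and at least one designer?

Unrestricted: C(10,4) = 210 ways to pick any 4 of the 10.
Subtract selections that omit an entire group: no analysts → C(4,4) = 1; no designers → C(6,4) = 15.
Both groups omitted at once is impossible, so 210 − 16 = 194.

194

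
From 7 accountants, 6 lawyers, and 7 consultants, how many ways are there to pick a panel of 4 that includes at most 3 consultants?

Split by how many consultants are chosen (0 through 3).
Sum: C(7,0)·C(13,4) + C(7,1)·C(13,3) + C(7,2)·C(13,2) + C(7,3)·C(13,1) = 715 + 2002 + 1638 + 455 = 4810.

4810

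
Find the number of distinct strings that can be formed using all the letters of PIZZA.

PIZZA has 5 letters with Z appearing twice.
So there are 5! / (2!) = 60 distinguishable arrangements.

60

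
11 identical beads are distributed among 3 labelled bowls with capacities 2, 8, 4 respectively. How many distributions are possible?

9

Without the upper bounds there are C(13,2) = 78 ways to split 11 among 3 bowls.
Subtract solutions that violate a single cap (substitute x_i' = x_i − (cap_i+1)): x_1 ≥ 3 gives C(10,2) = 45; x_2 ≥ 9 gives C(4,2) = 6; x_3 ≥ 5 gives C(8,2) = 28. Together 79.
Add back pairs where two caps are both exceeded: 0 + 10 + 0 = 10.
By inclusion–exclusion the count is 78 − 79 + 10 = 9.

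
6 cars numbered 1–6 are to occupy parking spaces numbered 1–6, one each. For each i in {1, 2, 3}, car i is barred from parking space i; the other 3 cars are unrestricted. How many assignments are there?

426

Let Aᵢ (for i ∈ {1, 2, 3}) be the placements that put car i in its forbidden parking space. Any j of these fix j positions, leaving (6−j)! ways to fill the rest, and there are C(3,j) ways to pick which j.
By inclusion–exclusion, the number of valid placements is Σ_{j=0}^{3} (−1)^j C(3,j)·(6−j)!.
Computing: 720 − 360 + 72 − 6 = 426.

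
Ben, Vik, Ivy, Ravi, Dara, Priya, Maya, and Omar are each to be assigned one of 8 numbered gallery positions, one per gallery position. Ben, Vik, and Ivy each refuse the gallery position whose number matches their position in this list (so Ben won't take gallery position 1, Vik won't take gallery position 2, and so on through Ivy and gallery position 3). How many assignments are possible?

27240

Let Aᵢ (for i ∈ {1, 2, 3}) be the placements that put person i in their forbidden gallery position. Any j of these fix j positions, leaving (8−j)! ways to fill the rest, and there are C(3,j) ways to pick which j.
By inclusion–exclusion, the number of valid placements is Σ_{j=0}^{3} (−1)^j C(3,j)·(8−j)!.
Computing: 40320 − 15120 + 2160 − 120 = 27240.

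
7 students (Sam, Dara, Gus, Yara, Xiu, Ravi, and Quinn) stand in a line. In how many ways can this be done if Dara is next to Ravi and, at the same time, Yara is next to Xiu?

480

Treat {Dara,Ravi} as one block (2 orders) and {Yara,Xiu} as another (2 orders).
That leaves 5 units to arrange: 2 × 2 × 5! = 4 × 120 = 480.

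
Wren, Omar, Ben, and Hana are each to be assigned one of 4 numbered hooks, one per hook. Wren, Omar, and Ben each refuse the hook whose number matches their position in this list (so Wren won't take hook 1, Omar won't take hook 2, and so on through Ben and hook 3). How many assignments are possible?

11

Let Aᵢ (for i ∈ {1, 2, 3}) be the placements that put person i in their forbidden hook. Any j of these fix j positions, leaving (4−j)! ways to fill the rest, and there are C(3,j) ways to pick which j.
By inclusion–exclusion, the number of valid placements is Σ_{j=0}^{3} (−1)^j C(3,j)·(4−j)!.
Computing: 24 − 18 + 6 − 1 = 11.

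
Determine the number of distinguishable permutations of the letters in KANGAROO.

The 8 letters of KANGAROO have repeats: A appearing twice and O appearing twice.
So there are 8! / (2!·2!) = 10080 distinguishable arrangements.

10080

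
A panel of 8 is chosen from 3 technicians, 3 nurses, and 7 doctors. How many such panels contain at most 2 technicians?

1035

Split by how many technicians are chosen (0 through 2).
Sum: C(3,0)·C(10,8) + C(3,1)·C(10,7) + C(3,2)·C(10,6) = 45 + 360 + 630 = 1035.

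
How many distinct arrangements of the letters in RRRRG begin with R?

Fix R in the first position and arrange the remaining 4 letters.
Those 4 letters have R appearing 3 times, giving (4)!/(3!) = 4.

4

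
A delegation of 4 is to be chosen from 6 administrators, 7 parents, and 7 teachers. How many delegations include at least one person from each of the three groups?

2499

Total 4-person selections from all 20: C(20,4) = 4845.
Selections missing a whole group: no administrators → C(14,4) = 1001; no parents → C(13,4) = 715; no teachers → C(13,4) = 715.
Add back selections omitting two groups (i.e. drawn from a single group): C(6,4) + C(7,4) + C(7,4) = 85.
By inclusion–exclusion: 4845 − 2431 + 85 = 2499.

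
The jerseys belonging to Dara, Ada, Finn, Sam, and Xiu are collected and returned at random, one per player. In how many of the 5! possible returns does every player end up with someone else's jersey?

Let Aᵢ be the assignments in which player i gets their old jersey. We want the size of the complement of A₁∪…∪A_5.
By inclusion–exclusion this is Σ_{j=0}^{5} (−1)^j C(5,j)·(5−j)!.
Computing: 120 − 120 + 60 − 20 + 5 − 1 = 44.

44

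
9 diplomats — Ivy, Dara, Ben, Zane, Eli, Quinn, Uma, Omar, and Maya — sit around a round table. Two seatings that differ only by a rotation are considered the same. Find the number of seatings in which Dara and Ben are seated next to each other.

Glue Dara and Ben into a block (2 internal orders). Seating 8 units around a circle gives (7)! arrangements.
So 2 × (7)! = 2 × 5040 = 10080.

10080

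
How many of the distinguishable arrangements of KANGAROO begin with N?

1260

With the first slot taken by N, it remains to arrange the other 7 letters (KAGAROO).
Those 7 letters have A appearing twice and O appearing twice, giving (7)!/(2!·2!) = 1260.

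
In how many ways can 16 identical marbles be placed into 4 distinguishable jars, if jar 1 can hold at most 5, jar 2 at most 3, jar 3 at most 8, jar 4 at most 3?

Ignoring the caps, the number of non-negative solutions to x_1+…+x_4 = 16 is C(19,3) = 969.
Subtract solutions that violate a single cap (substitute x_i' = x_i − (cap_i+1)): x_1 ≥ 6 gives C(13,3) = 286; x_2 ≥ 4 gives C(15,3) = 455; x_3 ≥ 9 gives C(10,3) = 120; x_4 ≥ 4 gives C(15,3) = 455. Together 1316.
Add back pairs where two caps are both exceeded: 84 + 4 + 84 + 20 + 165 + 20 = 377.
Subtract triples: 0 + 10 + 0 + 0 = 10.
By inclusion–exclusion the count is 969 − 1316 + 377 − 10 = 20.

20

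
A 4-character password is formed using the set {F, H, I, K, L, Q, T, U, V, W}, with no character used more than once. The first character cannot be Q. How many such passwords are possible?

The first character has 10−1 = 9 choices (anything except Q).
The remaining 3 characters are filled from the other 9 symbols without repetition: 9 × 8 × 7 = 504.
Total: 9 × 504 = 4536.

4536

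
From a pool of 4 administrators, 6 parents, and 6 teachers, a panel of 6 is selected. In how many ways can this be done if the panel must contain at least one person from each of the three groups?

6666

Unrestricted: C(16,6) = 8008 ways to pick any 6 of the 16.
Subtract selections that omit an entire group: no administrators → C(12,6) = 924; no parents → C(10,6) = 210; no teachers → C(10,6) = 210.
Add back selections omitting two groups (i.e. drawn from a single group): C(4,6) + C(6,6) + C(6,6) = 2.
By inclusion–exclusion: 8008 − 1344 + 2 = 6666.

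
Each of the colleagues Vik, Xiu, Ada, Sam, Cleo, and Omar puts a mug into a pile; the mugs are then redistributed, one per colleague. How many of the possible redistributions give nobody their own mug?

This is the derangement count D_6: permutations of 6 items with no fixed point.
By inclusion–exclusion this is Σ_{j=0}^{6} (−1)^j C(6,j)·(6−j)!.
Computing: 720 − 720 + 360 − 120 + 30 − 6 + 1 = 265.

265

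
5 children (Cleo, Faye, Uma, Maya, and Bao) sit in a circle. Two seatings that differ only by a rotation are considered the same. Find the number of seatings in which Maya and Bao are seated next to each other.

Glue Maya and Bao into a block (2 internal orders). Seating 4 units around a circle gives (3)! arrangements.
So 2 × (3)! = 2 × 6 = 12.

12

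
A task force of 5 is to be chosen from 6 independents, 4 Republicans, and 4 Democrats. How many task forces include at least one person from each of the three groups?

Unrestricted: C(14,5) = 2002 ways to pick any 5 of the 14.
Selections missing a whole group: no independents → C(8,5) = 56; no Republicans → C(10,5) = 252; no Democrats → C(10,5) = 252.
Add back selections omitting two groups (i.e. drawn from a single group): C(6,5) + C(4,5) + C(4,5) = 6.
By inclusion–exclusion: 2002 − 560 + 6 = 1448.

1448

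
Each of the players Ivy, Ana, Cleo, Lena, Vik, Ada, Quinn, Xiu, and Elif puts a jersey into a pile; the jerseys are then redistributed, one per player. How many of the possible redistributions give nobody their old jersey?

133496

Count assignments avoiding every fixed point. For any j of the 9 players fixed to their old jersey, the other 9−j can be arranged in (9−j)! ways.
By inclusion–exclusion this is Σ_{j=0}^{9} (−1)^j C(9,j)·(9−j)!.
Computing: 362880 − 362880 + 181440 − 60480 + 15120 − 3024 + 504 − 72 + 9 − 1 = 133496.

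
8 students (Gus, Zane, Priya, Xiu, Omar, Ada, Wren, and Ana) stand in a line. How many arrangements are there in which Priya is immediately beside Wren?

10080

Glue Priya and Wren into one block (2 internal orders), leaving 7 units to arrange in a row.
That gives 2 × 7! = 2 × 5040 = 10080.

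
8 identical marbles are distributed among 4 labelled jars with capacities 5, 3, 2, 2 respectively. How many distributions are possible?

Without the upper bounds there are C(11,3) = 165 ways to split 8 among 4 jars.
Subtract solutions that violate a single cap (substitute x_i' = x_i − (cap_i+1)): x_1 ≥ 6 gives C(5,3) = 10; x_2 ≥ 4 gives C(7,3) = 35; x_3 ≥ 3 gives C(8,3) = 56; x_4 ≥ 3 gives C(8,3) = 56. Together 157.
Add back pairs where two caps are both exceeded: 0 + 0 + 0 + 4 + 4 + 10 = 18.
By inclusion–exclusion the count is 165 − 157 + 18 = 26.

26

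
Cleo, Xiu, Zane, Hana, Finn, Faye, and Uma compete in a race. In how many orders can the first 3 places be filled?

There are 7 choices for 1st place, 6 for 2nd, and 5 for 3rd.
That gives 7 × 6 × 5 = 210.

210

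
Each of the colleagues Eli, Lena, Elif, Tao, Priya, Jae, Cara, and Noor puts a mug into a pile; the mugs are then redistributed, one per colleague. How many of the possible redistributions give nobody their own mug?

Let Aᵢ be the assignments in which colleague i gets their own mug. We want the size of the complement of A₁∪…∪A_8.
By inclusion–exclusion this is Σ_{j=0}^{8} (−1)^j C(8,j)·(8−j)!.
Computing: 40320 − 40320 + 20160 − 6720 + 1680 − 336 + 56 − 8 + 1 = 14833.

14833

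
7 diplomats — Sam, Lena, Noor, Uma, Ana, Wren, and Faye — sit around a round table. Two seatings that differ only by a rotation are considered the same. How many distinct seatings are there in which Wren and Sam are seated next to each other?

Treat {Wren, Sam} as one unit (2 internal orders) and seat the resulting 6 units around the table: (5)! circular arrangements.
So 2 × (5)! = 2 × 120 = 240.

240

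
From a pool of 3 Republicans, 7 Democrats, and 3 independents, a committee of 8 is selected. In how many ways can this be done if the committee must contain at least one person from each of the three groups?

With no constraint there are C(13,8) = 1287 possible selections.
Selections missing a whole group: no Republicans → C(10,8) = 45; no Democrats → C(6,8) = 0; no independents → C(10,8) = 45.
Add back selections omitting two groups (i.e. drawn from a single group): C(3,8) + C(7,8) + C(3,8) = 0.
By inclusion–exclusion: 1287 − 90 + 0 = 1197.

1197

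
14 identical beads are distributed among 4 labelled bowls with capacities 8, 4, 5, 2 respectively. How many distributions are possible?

45

Ignoring the caps, the number of non-negative solutions to x_1+…+x_4 = 14 is C(17,3) = 680.
Subtract solutions that violate a single cap (substitute x_i' = x_i − (cap_i+1)): x_1 ≥ 9 gives C(8,3) = 56; x_2 ≥ 5 gives C(12,3) = 220; x_3 ≥ 6 gives C(11,3) = 165; x_4 ≥ 3 gives C(14,3) = 364. Together 805.
Add back pairs where two caps are both exceeded: 1 + 0 + 10 + 20 + 84 + 56 = 171.
Subtract triples: 0 + 0 + 0 + 1 = 1.
By inclusion–exclusion the count is 680 − 805 + 171 − 1 = 45.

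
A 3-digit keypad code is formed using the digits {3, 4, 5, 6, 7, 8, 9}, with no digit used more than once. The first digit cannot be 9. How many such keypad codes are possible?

180

The first digit has 7−1 = 6 choices (anything except 9).
The remaining 2 digits are filled from the other 6 symbols without repetition: 6 × 5 = 30.
Total: 6 × 30 = 180.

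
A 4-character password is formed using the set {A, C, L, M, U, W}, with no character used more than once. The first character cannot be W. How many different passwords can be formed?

The first character has 6−1 = 5 choices (anything except W).
The remaining 3 characters are filled from the other 5 symbols without repetition: 5 × 4 × 3 = 60.
Total: 5 × 60 = 300.

300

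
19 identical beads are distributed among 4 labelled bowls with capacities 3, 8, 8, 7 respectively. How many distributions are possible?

100

Without the upper bounds there are C(22,3) = 1540 ways to split 19 among 4 bowls.
Subtract solutions that violate a single cap (substitute x_i' = x_i − (cap_i+1)): x_1 ≥ 4 gives C(18,3) = 816; x_2 ≥ 9 gives C(13,3) = 286; x_3 ≥ 9 gives C(13,3) = 286; x_4 ≥ 8 gives C(14,3) = 364. Together 1752.
Add back pairs where two caps are both exceeded: 84 + 84 + 120 + 4 + 10 + 10 = 312.
By inclusion–exclusion the count is 1540 − 1752 + 312 = 100.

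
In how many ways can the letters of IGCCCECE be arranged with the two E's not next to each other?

630

There are 8!/(4!·2!) = 840 arrangements of IGCCCECE in total.
Arrangements with the E's together: treat EE as one letter, giving (7)!/(4!) = 210.
Subtracting, 840 − 210 = 630 arrangements keep the E's apart.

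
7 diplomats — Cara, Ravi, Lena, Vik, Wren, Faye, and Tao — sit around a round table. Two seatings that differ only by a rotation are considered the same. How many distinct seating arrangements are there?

720

Fix one person's seat to break rotational symmetry; the remaining 6 people can be arranged in (6)! = 720 ways.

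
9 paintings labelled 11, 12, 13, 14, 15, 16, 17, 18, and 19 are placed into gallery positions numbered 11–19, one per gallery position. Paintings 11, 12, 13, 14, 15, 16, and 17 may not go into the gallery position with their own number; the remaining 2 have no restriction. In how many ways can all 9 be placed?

Let Aᵢ (for 11 ≤ i ≤ 17) be the placements that put painting i in its forbidden gallery position. Any j of these fix j positions, leaving (9−j)! ways to fill the rest, and there are C(7,j) ways to pick which j.
By inclusion–exclusion, the number of valid placements is Σ_{j=0}^{7} (−1)^j C(7,j)·(9−j)!.
Computing: 362880 − 282240 + 105840 − 25200 + 4200 − 504 + 42 − 2 = 165016.

165016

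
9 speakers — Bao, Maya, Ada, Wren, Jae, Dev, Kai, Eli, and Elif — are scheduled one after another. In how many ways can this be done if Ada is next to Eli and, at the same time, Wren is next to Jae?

20160

Treat {Ada,Eli} as one block (2 orders) and {Wren,Jae} as another (2 orders).
That leaves 7 units to arrange: 2 × 2 × 7! = 4 × 5040 = 20160.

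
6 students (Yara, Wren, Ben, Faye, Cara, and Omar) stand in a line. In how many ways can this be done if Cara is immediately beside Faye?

240

Glue Cara and Faye into one block (2 internal orders), leaving 5 units to arrange in a row.
So the count is 2·(5)! = 240.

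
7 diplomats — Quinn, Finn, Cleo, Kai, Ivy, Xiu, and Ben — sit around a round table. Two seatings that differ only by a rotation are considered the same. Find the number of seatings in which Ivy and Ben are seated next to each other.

240

Treat {Ivy, Ben} as one unit (2 internal orders) and seat the resulting 6 units around the table: (5)! circular arrangements.
So 2 × (5)! = 2 × 120 = 240.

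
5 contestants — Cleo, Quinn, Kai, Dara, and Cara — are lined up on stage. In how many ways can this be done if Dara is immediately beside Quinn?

Treat {Dara, Quinn} as a single unit. There are 4 units to order, and the pair itself can be ordered 2 ways.
So the count is 2·(4)! = 48.

48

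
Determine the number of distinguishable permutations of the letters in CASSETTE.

Letter multiplicities in CASSETTE: A×1, C×1, E×2, S×2, T×2.
Dividing 8! = 40320 by 2!·2!·2! = 8 for the repeated letters gives 5040.

5040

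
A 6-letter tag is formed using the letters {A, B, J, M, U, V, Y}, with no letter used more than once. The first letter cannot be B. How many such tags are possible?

4320

The first letter has 7−1 = 6 choices (anything except B).
The remaining 5 letters are filled from the other 6 symbols without repetition: 6 × 5 × 4 × 3 × 2 = 720.
Total: 6 × 720 = 4320.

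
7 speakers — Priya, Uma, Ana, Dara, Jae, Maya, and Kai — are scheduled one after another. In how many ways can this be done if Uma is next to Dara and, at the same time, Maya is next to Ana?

Treat {Uma,Dara} as one block (2 orders) and {Maya,Ana} as another (2 orders).
That leaves 5 units to arrange: 2 × 2 × 5! = 4 × 120 = 480.

480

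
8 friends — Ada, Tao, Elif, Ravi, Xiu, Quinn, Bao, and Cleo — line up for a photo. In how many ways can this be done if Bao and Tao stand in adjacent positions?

10080

Glue Bao and Tao into one block (2 internal orders), leaving 7 units to arrange in a row.
So the count is 2·(7)! = 10080.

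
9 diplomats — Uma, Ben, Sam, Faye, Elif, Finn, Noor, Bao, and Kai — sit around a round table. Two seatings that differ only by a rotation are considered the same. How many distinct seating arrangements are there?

Around a circle, 9 distinct people have 9!/9 = (8)! = 40320 rotationally distinct seatings.

40320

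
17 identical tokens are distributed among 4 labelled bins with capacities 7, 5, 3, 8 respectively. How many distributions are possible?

73

By stars and bars, unrestricted non-negative solutions to x_1+…+x_4 = 17 number C(17+3,3) = 1140.
Subtract solutions that violate a single cap (substitute x_i' = x_i − (cap_i+1)): x_1 ≥ 8 gives C(12,3) = 220; x_2 ≥ 6 gives C(14,3) = 364; x_3 ≥ 4 gives C(16,3) = 560; x_4 ≥ 9 gives C(11,3) = 165. Together 1309.
Add back pairs where two caps are both exceeded: 20 + 56 + 1 + 120 + 10 + 35 = 242.
By inclusion–exclusion the count is 1140 − 1309 + 242 = 73.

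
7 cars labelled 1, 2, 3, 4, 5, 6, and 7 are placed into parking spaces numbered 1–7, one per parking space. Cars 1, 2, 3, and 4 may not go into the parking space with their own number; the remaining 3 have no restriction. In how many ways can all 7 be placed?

2790

Let Aᵢ (for 1 ≤ i ≤ 4) be the placements that put car i in its forbidden parking space. Any j of these fix j positions, leaving (7−j)! ways to fill the rest, and there are C(4,j) ways to pick which j.
By inclusion–exclusion, the number of valid placements is Σ_{j=0}^{4} (−1)^j C(4,j)·(7−j)!.
Computing: 5040 − 2880 + 720 − 96 + 6 = 2790.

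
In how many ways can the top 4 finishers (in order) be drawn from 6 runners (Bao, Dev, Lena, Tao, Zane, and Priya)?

This is an ordered selection of 4 from 6: P(6,4).
That gives 6 × 5 × 4 × 3 = 360.

360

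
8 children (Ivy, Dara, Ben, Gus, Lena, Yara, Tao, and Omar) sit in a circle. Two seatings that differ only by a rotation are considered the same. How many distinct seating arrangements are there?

Seat Ivy anywhere (absorbing the rotational symmetry), then permute the other 7: (7)! = 5040.

5040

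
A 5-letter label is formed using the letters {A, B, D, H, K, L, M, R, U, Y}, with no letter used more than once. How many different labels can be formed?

Choose and order 5 of the 10 symbols: the first letter has 10 options, the next 9, and so on down to 6.
That product is 10 × 9 × 8 × 7 × 6 = 30240.

30240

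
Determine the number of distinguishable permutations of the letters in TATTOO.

60

Letter multiplicities in TATTOO: A×1, O×2, T×3.
So there are 6! / (3!·2!) = 60 distinguishable arrangements.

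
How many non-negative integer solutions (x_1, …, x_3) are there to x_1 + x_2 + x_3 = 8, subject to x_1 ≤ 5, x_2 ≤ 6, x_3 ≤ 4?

Without the upper bounds there are C(10,2) = 45 ways to split 8 among 3 variables.
Subtract solutions that violate a single cap (substitute x_i' = x_i − (cap_i+1)): x_1 ≥ 6 gives C(4,2) = 6; x_2 ≥ 7 gives C(3,2) = 3; x_3 ≥ 5 gives C(5,2) = 10. Together 19.
No two caps can be exceeded simultaneously, so the pair terms are all 0.
By inclusion–exclusion the count is 45 − 19 + 0 = 26.

26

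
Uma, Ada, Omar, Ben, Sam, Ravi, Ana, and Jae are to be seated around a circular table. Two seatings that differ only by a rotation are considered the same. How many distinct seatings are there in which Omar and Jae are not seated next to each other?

3600

Without the restriction there are (7)! = 5040 seatings.
Seatings with Omar beside Jae: treat them as a block with 2 internal orders, giving 2 × (6)! = 1440.
Subtracting, 5040 − 1440 = 3600.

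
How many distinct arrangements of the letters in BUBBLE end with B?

Fix B in the last position and arrange the remaining 5 letters.
Those 5 letters have B appearing twice, giving (5)!/(2!) = 60.

60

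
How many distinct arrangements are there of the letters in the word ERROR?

20

The 5 letters of ERROR have repeats: R appearing 3 times.
The number of distinct arrangements is 5!/(3!) = 120/6 = 20.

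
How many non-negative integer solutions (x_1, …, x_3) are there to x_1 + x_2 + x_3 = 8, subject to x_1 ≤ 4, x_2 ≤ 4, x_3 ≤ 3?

10

By stars and bars, unrestricted non-negative solutions to x_1+…+x_3 = 8 number C(8+2,2) = 45.
Subtract solutions that violate a single cap (substitute x_i' = x_i − (cap_i+1)): x_1 ≥ 5 gives C(5,2) = 10; x_2 ≥ 5 gives C(5,2) = 10; x_3 ≥ 4 gives C(6,2) = 15. Together 35.
No two caps can be exceeded simultaneously, so the pair terms are all 0.
By inclusion–exclusion the count is 45 − 35 + 0 = 10.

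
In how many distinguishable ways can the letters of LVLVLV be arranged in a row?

The 6 letters of LVLVLV have repeats: L appearing 3 times and V appearing 3 times.
So there are 6! / (3!·3!) = 20 distinguishable arrangements.

20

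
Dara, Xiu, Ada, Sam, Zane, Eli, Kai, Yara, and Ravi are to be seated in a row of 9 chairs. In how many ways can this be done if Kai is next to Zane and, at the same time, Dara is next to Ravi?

Treat {Kai,Zane} as one block (2 orders) and {Dara,Ravi} as another (2 orders).
That leaves 7 units to arrange: 2 × 2 × 7! = 4 × 5040 = 20160.

20160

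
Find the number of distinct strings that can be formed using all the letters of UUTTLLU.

Letter multiplicities in UUTTLLU: L×2, T×2, U×3.
The number of distinct arrangements is 7!/(3!·2!·2!) = 5040/24 = 210.

210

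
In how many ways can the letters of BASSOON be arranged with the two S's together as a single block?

Treat the 2 copies of S as a single block. The multiset to arrange is then {SS, A, B, N, O, O}, 6 items in all.
That gives (6)!/(2!) = 360 arrangements.

360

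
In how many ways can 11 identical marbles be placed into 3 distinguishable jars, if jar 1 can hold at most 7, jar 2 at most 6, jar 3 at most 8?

By stars and bars, unrestricted non-negative solutions to x_1+…+x_3 = 11 number C(11+2,2) = 78.
Subtract solutions that violate a single cap (substitute x_i' = x_i − (cap_i+1)): x_1 ≥ 8 gives C(5,2) = 10; x_2 ≥ 7 gives C(6,2) = 15; x_3 ≥ 9 gives C(4,2) = 6. Together 31.
No two caps can be exceeded simultaneously, so the pair terms are all 0.
By inclusion–exclusion the count is 78 − 31 + 0 = 47.

47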